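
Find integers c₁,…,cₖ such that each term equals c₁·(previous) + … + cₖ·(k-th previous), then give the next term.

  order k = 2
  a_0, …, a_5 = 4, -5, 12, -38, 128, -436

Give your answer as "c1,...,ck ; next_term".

  a_2 = -4·-5 + -2·4 = 12
  a_3 = -4·12 + -2·-5 = -38
  a_4 = -4·-38 + -2·12 = 128
  a_5 = -4·128 + -2·-38 = -436
  a_6 = -4·-436 + -2·128 = 1488

-4,-2 ; 1488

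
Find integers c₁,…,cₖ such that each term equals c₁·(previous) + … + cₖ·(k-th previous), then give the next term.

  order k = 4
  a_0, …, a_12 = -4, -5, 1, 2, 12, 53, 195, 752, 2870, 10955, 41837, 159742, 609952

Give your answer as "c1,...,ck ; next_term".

3,3,1,-2 ; 2329009

  a_4 = 3·2 + 3·1 + 1·-5 + -2·-4 = 12
  a_5 = 3·12 + 3·2 + 1·1 + -2·-5 = 53
  a_6 = 3·53 + 3·12 + 1·2 + -2·1 = 195
  a_7 = 3·195 + 3·53 + 1·12 + -2·2 = 752
  a_8 = 3·752 + 3·195 + 1·53 + -2·12 = 2870
  a_9 = 3·2870 + 3·752 + 1·195 + -2·53 = 10955
  a_10 = 3·10955 + 3·2870 + 1·752 + -2·195 = 41837
  a_11 = 3·41837 + 3·10955 + 1·2870 + -2·752 = 159742
  a_12 = 3·159742 + 3·41837 + 1·10955 + -2·2870 = 609952
  a_13 = 3·609952 + 3·159742 + 1·41837 + -2·10955 = 2329009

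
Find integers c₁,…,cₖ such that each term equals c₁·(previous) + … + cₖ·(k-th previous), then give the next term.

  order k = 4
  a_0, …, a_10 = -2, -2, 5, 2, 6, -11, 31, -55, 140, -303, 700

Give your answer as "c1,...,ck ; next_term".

  a_4 = -1·2 + 2·5 + -1·-2 + 2·-2 = 6
  a_5 = -1·6 + 2·2 + -1·5 + 2·-2 = -11
  a_6 = -1·-11 + 2·6 + -1·2 + 2·5 = 31
  a_7 = -1·31 + 2·-11 + -1·6 + 2·2 = -55
  a_8 = -1·-55 + 2·31 + -1·-11 + 2·6 = 140
  a_9 = -1·140 + 2·-55 + -1·31 + 2·-11 = -303
  a_10 = -1·-303 + 2·140 + -1·-55 + 2·31 = 700
  a_11 = -1·700 + 2·-303 + -1·140 + 2·-55 = -1556

-1,2,-1,2 ; -1556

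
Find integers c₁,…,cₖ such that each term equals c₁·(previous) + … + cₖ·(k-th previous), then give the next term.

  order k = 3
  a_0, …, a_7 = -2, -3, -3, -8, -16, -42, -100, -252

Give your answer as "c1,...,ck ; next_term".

  a_3 = 2·-3 + 2·-3 + -2·-2 = -8
  a_4 = 2·-8 + 2·-3 + -2·-3 = -16
  a_5 = 2·-16 + 2·-8 + -2·-3 = -42
  a_6 = 2·-42 + 2·-16 + -2·-8 = -100
  a_7 = 2·-100 + 2·-42 + -2·-16 = -252
  a_8 = 2·-252 + 2·-100 + -2·-42 = -620

2,2,-2 ; -620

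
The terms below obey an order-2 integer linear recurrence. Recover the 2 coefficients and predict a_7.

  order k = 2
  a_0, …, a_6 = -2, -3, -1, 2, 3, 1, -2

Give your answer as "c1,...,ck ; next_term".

1,-1 ; -3

  a_2 = 1·-3 + -1·-2 = -1
  a_3 = 1·-1 + -1·-3 = 2
  a_4 = 1·2 + -1·-1 = 3
  a_5 = 1·3 + -1·2 = 1
  a_6 = 1·1 + -1·3 = -2
  a_7 = 1·-2 + -1·1 = -3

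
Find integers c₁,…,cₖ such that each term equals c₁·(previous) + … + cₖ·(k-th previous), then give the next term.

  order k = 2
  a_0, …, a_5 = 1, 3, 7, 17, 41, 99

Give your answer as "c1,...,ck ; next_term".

  a_2 = 2·3 + 1·1 = 7
  a_3 = 2·7 + 1·3 = 17
  a_4 = 2·17 + 1·7 = 41
  a_5 = 2·41 + 1·17 = 99
  a_6 = 2·99 + 1·41 = 239

2,1 ; 239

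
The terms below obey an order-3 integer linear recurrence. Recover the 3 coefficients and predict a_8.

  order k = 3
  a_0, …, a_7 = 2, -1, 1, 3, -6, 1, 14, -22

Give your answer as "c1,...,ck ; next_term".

-1,-2,1 ; -5

  a_3 = -1·1 + -2·-1 + 1·2 = 3
  a_4 = -1·3 + -2·1 + 1·-1 = -6
  a_5 = -1·-6 + -2·3 + 1·1 = 1
  a_6 = -1·1 + -2·-6 + 1·3 = 14
  a_7 = -1·14 + -2·1 + 1·-6 = -22
  a_8 = -1·-22 + -2·14 + 1·1 = -5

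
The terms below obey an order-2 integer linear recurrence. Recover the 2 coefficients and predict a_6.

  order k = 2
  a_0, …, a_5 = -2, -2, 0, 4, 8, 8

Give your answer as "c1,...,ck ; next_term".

  a_2 = 2·-2 + -2·-2 = 0
  a_3 = 2·0 + -2·-2 = 4
  a_4 = 2·4 + -2·0 = 8
  a_5 = 2·8 + -2·4 = 8
  a_6 = 2·8 + -2·8 = 0

2,-2 ; 0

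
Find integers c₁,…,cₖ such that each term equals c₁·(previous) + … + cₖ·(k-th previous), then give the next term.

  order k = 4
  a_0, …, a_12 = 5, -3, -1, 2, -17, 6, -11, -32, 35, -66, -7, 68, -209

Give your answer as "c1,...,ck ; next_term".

0,1,2,-2 ; 186

  a_4 = 0·2 + 1·-1 + 2·-3 + -2·5 = -17
  a_5 = 0·-17 + 1·2 + 2·-1 + -2·-3 = 6
  a_6 = 0·6 + 1·-17 + 2·2 + -2·-1 = -11
  a_7 = 0·-11 + 1·6 + 2·-17 + -2·2 = -32
  a_8 = 0·-32 + 1·-11 + 2·6 + -2·-17 = 35
  a_9 = 0·35 + 1·-32 + 2·-11 + -2·6 = -66
  a_10 = 0·-66 + 1·35 + 2·-32 + -2·-11 = -7
  a_11 = 0·-7 + 1·-66 + 2·35 + -2·-32 = 68
  a_12 = 0·68 + 1·-7 + 2·-66 + -2·35 = -209
  a_13 = 0·-209 + 1·68 + 2·-7 + -2·-66 = 186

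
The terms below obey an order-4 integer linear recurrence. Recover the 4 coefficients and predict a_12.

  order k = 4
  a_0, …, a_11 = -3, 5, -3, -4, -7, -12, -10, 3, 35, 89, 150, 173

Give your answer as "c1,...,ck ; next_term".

2,-1,-1,-1 ; 72

  a_4 = 2·-4 + -1·-3 + -1·5 + -1·-3 = -7
  a_5 = 2·-7 + -1·-4 + -1·-3 + -1·5 = -12
  a_6 = 2·-12 + -1·-7 + -1·-4 + -1·-3 = -10
  a_7 = 2·-10 + -1·-12 + -1·-7 + -1·-4 = 3
  a_8 = 2·3 + -1·-10 + -1·-12 + -1·-7 = 35
  a_9 = 2·35 + -1·3 + -1·-10 + -1·-12 = 89
  a_10 = 2·89 + -1·35 + -1·3 + -1·-10 = 150
  a_11 = 2·150 + -1·89 + -1·35 + -1·3 = 173
  a_12 = 2·173 + -1·150 + -1·89 + -1·35 = 72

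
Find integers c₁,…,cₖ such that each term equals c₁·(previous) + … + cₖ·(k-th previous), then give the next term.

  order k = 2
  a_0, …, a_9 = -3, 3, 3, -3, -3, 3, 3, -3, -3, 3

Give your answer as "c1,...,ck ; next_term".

0,-1 ; 3

  a_2 = 0·3 + -1·-3 = 3
  a_3 = 0·3 + -1·3 = -3
  a_4 = 0·-3 + -1·3 = -3
  a_5 = 0·-3 + -1·-3 = 3
  a_6 = 0·3 + -1·-3 = 3
  a_7 = 0·3 + -1·3 = -3
  a_8 = 0·-3 + -1·3 = -3
  a_9 = 0·-3 + -1·-3 = 3
  a_10 = 0·3 + -1·-3 = 3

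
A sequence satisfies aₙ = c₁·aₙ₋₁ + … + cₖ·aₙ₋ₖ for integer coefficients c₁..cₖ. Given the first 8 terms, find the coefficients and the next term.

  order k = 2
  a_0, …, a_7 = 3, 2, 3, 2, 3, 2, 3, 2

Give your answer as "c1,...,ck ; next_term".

0,1 ; 3

  a_2 = 0·2 + 1·3 = 3
  a_3 = 0·3 + 1·2 = 2
  a_4 = 0·2 + 1·3 = 3
  a_5 = 0·3 + 1·2 = 2
  a_6 = 0·2 + 1·3 = 3
  a_7 = 0·3 + 1·2 = 2
  a_8 = 0·2 + 1·3 = 3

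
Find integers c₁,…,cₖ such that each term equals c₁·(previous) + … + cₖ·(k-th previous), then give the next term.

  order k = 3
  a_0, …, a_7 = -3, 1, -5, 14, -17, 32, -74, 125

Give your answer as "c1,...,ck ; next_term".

  a_3 = -1·-5 + 0·1 + -3·-3 = 14
  a_4 = -1·14 + 0·-5 + -3·1 = -17
  a_5 = -1·-17 + 0·14 + -3·-5 = 32
  a_6 = -1·32 + 0·-17 + -3·14 = -74
  a_7 = -1·-74 + 0·32 + -3·-17 = 125
  a_8 = -1·125 + 0·-74 + -3·32 = -221

-1,0,-3 ; -221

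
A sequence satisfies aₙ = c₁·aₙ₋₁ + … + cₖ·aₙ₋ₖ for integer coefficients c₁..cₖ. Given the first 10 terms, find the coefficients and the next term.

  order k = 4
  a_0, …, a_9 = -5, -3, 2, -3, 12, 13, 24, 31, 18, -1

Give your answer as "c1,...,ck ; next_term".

1,1,-1,-2 ; -62

  a_4 = 1·-3 + 1·2 + -1·-3 + -2·-5 = 12
  a_5 = 1·12 + 1·-3 + -1·2 + -2·-3 = 13
  a_6 = 1·13 + 1·12 + -1·-3 + -2·2 = 24
  a_7 = 1·24 + 1·13 + -1·12 + -2·-3 = 31
  a_8 = 1·31 + 1·24 + -1·13 + -2·12 = 18
  a_9 = 1·18 + 1·31 + -1·24 + -2·13 = -1
  a_10 = 1·-1 + 1·18 + -1·31 + -2·24 = -62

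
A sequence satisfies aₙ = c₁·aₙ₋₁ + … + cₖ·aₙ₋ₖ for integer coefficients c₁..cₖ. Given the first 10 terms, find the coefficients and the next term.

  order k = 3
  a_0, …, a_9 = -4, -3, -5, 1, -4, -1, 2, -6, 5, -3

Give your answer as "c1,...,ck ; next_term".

  a_3 = -1·-5 + 0·-3 + 1·-4 = 1
  a_4 = -1·1 + 0·-5 + 1·-3 = -4
  a_5 = -1·-4 + 0·1 + 1·-5 = -1
  a_6 = -1·-1 + 0·-4 + 1·1 = 2
  a_7 = -1·2 + 0·-1 + 1·-4 = -6
  a_8 = -1·-6 + 0·2 + 1·-1 = 5
  a_9 = -1·5 + 0·-6 + 1·2 = -3
  a_10 = -1·-3 + 0·5 + 1·-6 = -3

-1,0,1 ; -3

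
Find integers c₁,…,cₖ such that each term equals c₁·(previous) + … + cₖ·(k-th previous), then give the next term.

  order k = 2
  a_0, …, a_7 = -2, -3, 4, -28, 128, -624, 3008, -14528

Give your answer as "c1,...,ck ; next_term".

  a_2 = -4·-3 + 4·-2 = 4
  a_3 = -4·4 + 4·-3 = -28
  a_4 = -4·-28 + 4·4 = 128
  a_5 = -4·128 + 4·-28 = -624
  a_6 = -4·-624 + 4·128 = 3008
  a_7 = -4·3008 + 4·-624 = -14528
  a_8 = -4·-14528 + 4·3008 = 70144

-4,4 ; 70144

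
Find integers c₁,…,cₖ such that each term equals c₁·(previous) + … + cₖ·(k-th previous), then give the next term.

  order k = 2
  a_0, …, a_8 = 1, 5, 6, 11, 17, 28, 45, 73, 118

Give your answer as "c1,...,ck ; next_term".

  a_2 = 1·5 + 1·1 = 6
  a_3 = 1·6 + 1·5 = 11
  a_4 = 1·11 + 1·6 = 17
  a_5 = 1·17 + 1·11 = 28
  a_6 = 1·28 + 1·17 = 45
  a_7 = 1·45 + 1·28 = 73
  a_8 = 1·73 + 1·45 = 118
  a_9 = 1·118 + 1·73 = 191

1,1 ; 191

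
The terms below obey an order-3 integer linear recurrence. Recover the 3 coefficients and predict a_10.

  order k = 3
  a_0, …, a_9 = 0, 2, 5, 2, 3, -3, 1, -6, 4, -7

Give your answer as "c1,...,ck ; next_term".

  a_3 = 0·5 + 1·2 + -1·0 = 2
  a_4 = 0·2 + 1·5 + -1·2 = 3
  a_5 = 0·3 + 1·2 + -1·5 = -3
  a_6 = 0·-3 + 1·3 + -1·2 = 1
  a_7 = 0·1 + 1·-3 + -1·3 = -6
  a_8 = 0·-6 + 1·1 + -1·-3 = 4
  a_9 = 0·4 + 1·-6 + -1·1 = -7
  a_10 = 0·-7 + 1·4 + -1·-6 = 10

0,1,-1 ; 10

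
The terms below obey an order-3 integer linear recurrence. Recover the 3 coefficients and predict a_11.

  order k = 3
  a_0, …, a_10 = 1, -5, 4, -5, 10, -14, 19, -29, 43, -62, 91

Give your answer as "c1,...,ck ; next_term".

  a_3 = -1·4 + 0·-5 + -1·1 = -5
  a_4 = -1·-5 + 0·4 + -1·-5 = 10
  a_5 = -1·10 + 0·-5 + -1·4 = -14
  a_6 = -1·-14 + 0·10 + -1·-5 = 19
  a_7 = -1·19 + 0·-14 + -1·10 = -29
  a_8 = -1·-29 + 0·19 + -1·-14 = 43
  a_9 = -1·43 + 0·-29 + -1·19 = -62
  a_10 = -1·-62 + 0·43 + -1·-29 = 91
  a_11 = -1·91 + 0·-62 + -1·43 = -134

-1,0,-1 ; -134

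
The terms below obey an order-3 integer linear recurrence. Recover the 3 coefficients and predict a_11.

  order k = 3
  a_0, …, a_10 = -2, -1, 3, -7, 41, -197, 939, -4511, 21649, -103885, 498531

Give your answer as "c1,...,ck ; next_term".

-4,3,-4 ; -2392375

  a_3 = -4·3 + 3·-1 + -4·-2 = -7
  a_4 = -4·-7 + 3·3 + -4·-1 = 41
  a_5 = -4·41 + 3·-7 + -4·3 = -197
  a_6 = -4·-197 + 3·41 + -4·-7 = 939
  a_7 = -4·939 + 3·-197 + -4·41 = -4511
  a_8 = -4·-4511 + 3·939 + -4·-197 = 21649
  a_9 = -4·21649 + 3·-4511 + -4·939 = -103885
  a_10 = -4·-103885 + 3·21649 + -4·-4511 = 498531
  a_11 = -4·498531 + 3·-103885 + -4·21649 = -2392375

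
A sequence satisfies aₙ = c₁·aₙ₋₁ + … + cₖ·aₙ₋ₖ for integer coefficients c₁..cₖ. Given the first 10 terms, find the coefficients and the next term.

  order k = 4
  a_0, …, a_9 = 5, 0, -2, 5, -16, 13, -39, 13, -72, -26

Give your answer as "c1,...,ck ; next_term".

0,3,1,-2 ; -125

  a_4 = 0·5 + 3·-2 + 1·0 + -2·5 = -16
  a_5 = 0·-16 + 3·5 + 1·-2 + -2·0 = 13
  a_6 = 0·13 + 3·-16 + 1·5 + -2·-2 = -39
  a_7 = 0·-39 + 3·13 + 1·-16 + -2·5 = 13
  a_8 = 0·13 + 3·-39 + 1·13 + -2·-16 = -72
  a_9 = 0·-72 + 3·13 + 1·-39 + -2·13 = -26
  a_10 = 0·-26 + 3·-72 + 1·13 + -2·-39 = -125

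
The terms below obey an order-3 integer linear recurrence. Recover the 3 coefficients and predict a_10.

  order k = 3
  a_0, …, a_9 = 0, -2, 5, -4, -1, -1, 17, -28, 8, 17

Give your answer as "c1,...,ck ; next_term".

  a_3 = -2·5 + -3·-2 + -3·0 = -4
  a_4 = -2·-4 + -3·5 + -3·-2 = -1
  a_5 = -2·-1 + -3·-4 + -3·5 = -1
  a_6 = -2·-1 + -3·-1 + -3·-4 = 17
  a_7 = -2·17 + -3·-1 + -3·-1 = -28
  a_8 = -2·-28 + -3·17 + -3·-1 = 8
  a_9 = -2·8 + -3·-28 + -3·17 = 17
  a_10 = -2·17 + -3·8 + -3·-28 = 26

-2,-3,-3 ; 26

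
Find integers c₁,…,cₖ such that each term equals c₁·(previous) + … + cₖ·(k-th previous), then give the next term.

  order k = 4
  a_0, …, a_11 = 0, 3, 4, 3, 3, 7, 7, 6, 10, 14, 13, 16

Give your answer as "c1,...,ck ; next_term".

0,0,1,1 ; 24

  a_4 = 0·3 + 0·4 + 1·3 + 1·0 = 3
  a_5 = 0·3 + 0·3 + 1·4 + 1·3 = 7
  a_6 = 0·7 + 0·3 + 1·3 + 1·4 = 7
  a_7 = 0·7 + 0·7 + 1·3 + 1·3 = 6
  a_8 = 0·6 + 0·7 + 1·7 + 1·3 = 10
  a_9 = 0·10 + 0·6 + 1·7 + 1·7 = 14
  a_10 = 0·14 + 0·10 + 1·6 + 1·7 = 13
  a_11 = 0·13 + 0·14 + 1·10 + 1·6 = 16
  a_12 = 0·16 + 0·13 + 1·14 + 1·10 = 24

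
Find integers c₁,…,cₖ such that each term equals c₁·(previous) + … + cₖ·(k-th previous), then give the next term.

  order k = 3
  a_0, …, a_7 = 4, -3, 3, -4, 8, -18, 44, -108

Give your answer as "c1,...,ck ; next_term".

-2,2,2 ; 268

  a_3 = -2·3 + 2·-3 + 2·4 = -4
  a_4 = -2·-4 + 2·3 + 2·-3 = 8
  a_5 = -2·8 + 2·-4 + 2·3 = -18
  a_6 = -2·-18 + 2·8 + 2·-4 = 44
  a_7 = -2·44 + 2·-18 + 2·8 = -108
  a_8 = -2·-108 + 2·44 + 2·-18 = 268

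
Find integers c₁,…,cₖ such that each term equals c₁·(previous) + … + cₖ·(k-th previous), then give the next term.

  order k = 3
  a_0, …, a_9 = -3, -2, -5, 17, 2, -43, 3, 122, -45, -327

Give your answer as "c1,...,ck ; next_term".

  a_3 = -1·-5 + -3·-2 + -2·-3 = 17
  a_4 = -1·17 + -3·-5 + -2·-2 = 2
  a_5 = -1·2 + -3·17 + -2·-5 = -43
  a_6 = -1·-43 + -3·2 + -2·17 = 3
  a_7 = -1·3 + -3·-43 + -2·2 = 122
  a_8 = -1·122 + -3·3 + -2·-43 = -45
  a_9 = -1·-45 + -3·122 + -2·3 = -327
  a_10 = -1·-327 + -3·-45 + -2·122 = 218

-1,-3,-2 ; 218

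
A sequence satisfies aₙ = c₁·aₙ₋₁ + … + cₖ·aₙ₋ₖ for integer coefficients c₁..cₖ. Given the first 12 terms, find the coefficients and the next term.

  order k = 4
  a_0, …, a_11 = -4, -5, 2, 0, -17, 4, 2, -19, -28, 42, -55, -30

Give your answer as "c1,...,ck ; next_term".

  a_4 = -1·0 + 0·2 + 1·-5 + 3·-4 = -17
  a_5 = -1·-17 + 0·0 + 1·2 + 3·-5 = 4
  a_6 = -1·4 + 0·-17 + 1·0 + 3·2 = 2
  a_7 = -1·2 + 0·4 + 1·-17 + 3·0 = -19
  a_8 = -1·-19 + 0·2 + 1·4 + 3·-17 = -28
  a_9 = -1·-28 + 0·-19 + 1·2 + 3·4 = 42
  a_10 = -1·42 + 0·-28 + 1·-19 + 3·2 = -55
  a_11 = -1·-55 + 0·42 + 1·-28 + 3·-19 = -30
  a_12 = -1·-30 + 0·-55 + 1·42 + 3·-28 = -12

-1,0,1,3 ; -12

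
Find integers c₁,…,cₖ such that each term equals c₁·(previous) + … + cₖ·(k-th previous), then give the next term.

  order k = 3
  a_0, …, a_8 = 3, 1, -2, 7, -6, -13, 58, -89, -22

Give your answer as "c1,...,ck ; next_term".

-2,-3,2 ; 427

  a_3 = -2·-2 + -3·1 + 2·3 = 7
  a_4 = -2·7 + -3·-2 + 2·1 = -6
  a_5 = -2·-6 + -3·7 + 2·-2 = -13
  a_6 = -2·-13 + -3·-6 + 2·7 = 58
  a_7 = -2·58 + -3·-13 + 2·-6 = -89
  a_8 = -2·-89 + -3·58 + 2·-13 = -22
  a_9 = -2·-22 + -3·-89 + 2·58 = 427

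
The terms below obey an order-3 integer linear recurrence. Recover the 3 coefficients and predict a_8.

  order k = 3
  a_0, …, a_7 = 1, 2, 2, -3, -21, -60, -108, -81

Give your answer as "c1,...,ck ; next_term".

3,-3,-3 ; 261

  a_3 = 3·2 + -3·2 + -3·1 = -3
  a_4 = 3·-3 + -3·2 + -3·2 = -21
  a_5 = 3·-21 + -3·-3 + -3·2 = -60
  a_6 = 3·-60 + -3·-21 + -3·-3 = -108
  a_7 = 3·-108 + -3·-60 + -3·-21 = -81
  a_8 = 3·-81 + -3·-108 + -3·-60 = 261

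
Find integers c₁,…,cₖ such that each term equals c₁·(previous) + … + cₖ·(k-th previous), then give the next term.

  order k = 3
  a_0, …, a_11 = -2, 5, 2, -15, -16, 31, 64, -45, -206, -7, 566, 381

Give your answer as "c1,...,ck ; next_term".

1,-3,1 ; -1324

  a_3 = 1·2 + -3·5 + 1·-2 = -15
  a_4 = 1·-15 + -3·2 + 1·5 = -16
  a_5 = 1·-16 + -3·-15 + 1·2 = 31
  a_6 = 1·31 + -3·-16 + 1·-15 = 64
  a_7 = 1·64 + -3·31 + 1·-16 = -45
  a_8 = 1·-45 + -3·64 + 1·31 = -206
  a_9 = 1·-206 + -3·-45 + 1·64 = -7
  a_10 = 1·-7 + -3·-206 + 1·-45 = 566
  a_11 = 1·566 + -3·-7 + 1·-206 = 381
  a_12 = 1·381 + -3·566 + 1·-7 = -1324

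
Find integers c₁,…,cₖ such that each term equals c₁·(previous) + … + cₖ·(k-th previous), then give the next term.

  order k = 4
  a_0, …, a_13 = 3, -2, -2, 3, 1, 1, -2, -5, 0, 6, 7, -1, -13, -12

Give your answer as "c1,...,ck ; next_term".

0,-1,-1,-1 ; 7

  a_4 = 0·3 + -1·-2 + -1·-2 + -1·3 = 1
  a_5 = 0·1 + -1·3 + -1·-2 + -1·-2 = 1
  a_6 = 0·1 + -1·1 + -1·3 + -1·-2 = -2
  a_7 = 0·-2 + -1·1 + -1·1 + -1·3 = -5
  a_8 = 0·-5 + -1·-2 + -1·1 + -1·1 = 0
  a_9 = 0·0 + -1·-5 + -1·-2 + -1·1 = 6
  a_10 = 0·6 + -1·0 + -1·-5 + -1·-2 = 7
  a_11 = 0·7 + -1·6 + -1·0 + -1·-5 = -1
  a_12 = 0·-1 + -1·7 + -1·6 + -1·0 = -13
  a_13 = 0·-13 + -1·-1 + -1·7 + -1·6 = -12
  a_14 = 0·-12 + -1·-13 + -1·-1 + -1·7 = 7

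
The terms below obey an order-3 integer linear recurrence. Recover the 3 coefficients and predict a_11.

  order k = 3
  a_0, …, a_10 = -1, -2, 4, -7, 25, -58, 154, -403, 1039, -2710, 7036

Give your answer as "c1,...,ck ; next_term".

-1,3,-3 ; -18283

  a_3 = -1·4 + 3·-2 + -3·-1 = -7
  a_4 = -1·-7 + 3·4 + -3·-2 = 25
  a_5 = -1·25 + 3·-7 + -3·4 = -58
  a_6 = -1·-58 + 3·25 + -3·-7 = 154
  a_7 = -1·154 + 3·-58 + -3·25 = -403
  a_8 = -1·-403 + 3·154 + -3·-58 = 1039
  a_9 = -1·1039 + 3·-403 + -3·154 = -2710
  a_10 = -1·-2710 + 3·1039 + -3·-403 = 7036
  a_11 = -1·7036 + 3·-2710 + -3·1039 = -18283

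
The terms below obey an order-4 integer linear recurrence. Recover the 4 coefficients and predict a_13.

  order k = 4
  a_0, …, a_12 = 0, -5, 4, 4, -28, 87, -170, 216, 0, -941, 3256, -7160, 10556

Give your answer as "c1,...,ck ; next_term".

-2,0,4,-3 ; -5265

  a_4 = -2·4 + 0·4 + 4·-5 + -3·0 = -28
  a_5 = -2·-28 + 0·4 + 4·4 + -3·-5 = 87
  a_6 = -2·87 + 0·-28 + 4·4 + -3·4 = -170
  a_7 = -2·-170 + 0·87 + 4·-28 + -3·4 = 216
  a_8 = -2·216 + 0·-170 + 4·87 + -3·-28 = 0
  a_9 = -2·0 + 0·216 + 4·-170 + -3·87 = -941
  a_10 = -2·-941 + 0·0 + 4·216 + -3·-170 = 3256
  a_11 = -2·3256 + 0·-941 + 4·0 + -3·216 = -7160
  a_12 = -2·-7160 + 0·3256 + 4·-941 + -3·0 = 10556
  a_13 = -2·10556 + 0·-7160 + 4·3256 + -3·-941 = -5265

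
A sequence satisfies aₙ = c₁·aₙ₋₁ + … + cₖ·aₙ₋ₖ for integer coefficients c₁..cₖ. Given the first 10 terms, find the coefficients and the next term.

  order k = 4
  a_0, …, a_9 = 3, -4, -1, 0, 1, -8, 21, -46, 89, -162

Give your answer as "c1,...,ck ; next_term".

-3,-2,1,1 ; 283

  a_4 = -3·0 + -2·-1 + 1·-4 + 1·3 = 1
  a_5 = -3·1 + -2·0 + 1·-1 + 1·-4 = -8
  a_6 = -3·-8 + -2·1 + 1·0 + 1·-1 = 21
  a_7 = -3·21 + -2·-8 + 1·1 + 1·0 = -46
  a_8 = -3·-46 + -2·21 + 1·-8 + 1·1 = 89
  a_9 = -3·89 + -2·-46 + 1·21 + 1·-8 = -162
  a_10 = -3·-162 + -2·89 + 1·-46 + 1·21 = 283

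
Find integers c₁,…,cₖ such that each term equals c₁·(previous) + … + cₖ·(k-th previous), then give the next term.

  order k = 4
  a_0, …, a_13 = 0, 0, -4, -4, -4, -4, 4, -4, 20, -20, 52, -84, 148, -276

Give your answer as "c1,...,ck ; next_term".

  a_4 = -1·-4 + 2·-4 + 0·0 + -2·0 = -4
  a_5 = -1·-4 + 2·-4 + 0·-4 + -2·0 = -4
  a_6 = -1·-4 + 2·-4 + 0·-4 + -2·-4 = 4
  a_7 = -1·4 + 2·-4 + 0·-4 + -2·-4 = -4
  a_8 = -1·-4 + 2·4 + 0·-4 + -2·-4 = 20
  a_9 = -1·20 + 2·-4 + 0·4 + -2·-4 = -20
  a_10 = -1·-20 + 2·20 + 0·-4 + -2·4 = 52
  a_11 = -1·52 + 2·-20 + 0·20 + -2·-4 = -84
  a_12 = -1·-84 + 2·52 + 0·-20 + -2·20 = 148
  a_13 = -1·148 + 2·-84 + 0·52 + -2·-20 = -276
  a_14 = -1·-276 + 2·148 + 0·-84 + -2·52 = 468

-1,2,0,-2 ; 468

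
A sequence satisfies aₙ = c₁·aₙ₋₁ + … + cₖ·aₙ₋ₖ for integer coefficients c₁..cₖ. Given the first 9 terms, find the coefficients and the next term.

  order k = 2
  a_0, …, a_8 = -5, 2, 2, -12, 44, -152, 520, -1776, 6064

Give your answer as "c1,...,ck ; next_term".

  a_2 = -4·2 + -2·-5 = 2
  a_3 = -4·2 + -2·2 = -12
  a_4 = -4·-12 + -2·2 = 44
  a_5 = -4·44 + -2·-12 = -152
  a_6 = -4·-152 + -2·44 = 520
  a_7 = -4·520 + -2·-152 = -1776
  a_8 = -4·-1776 + -2·520 = 6064
  a_9 = -4·6064 + -2·-1776 = -20704

-4,-2 ; -20704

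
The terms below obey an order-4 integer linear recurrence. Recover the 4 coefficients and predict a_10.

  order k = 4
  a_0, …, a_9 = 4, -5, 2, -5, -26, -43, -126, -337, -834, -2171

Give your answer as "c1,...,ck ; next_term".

2,1,2,-2 ; -5598

  a_4 = 2·-5 + 1·2 + 2·-5 + -2·4 = -26
  a_5 = 2·-26 + 1·-5 + 2·2 + -2·-5 = -43
  a_6 = 2·-43 + 1·-26 + 2·-5 + -2·2 = -126
  a_7 = 2·-126 + 1·-43 + 2·-26 + -2·-5 = -337
  a_8 = 2·-337 + 1·-126 + 2·-43 + -2·-26 = -834
  a_9 = 2·-834 + 1·-337 + 2·-126 + -2·-43 = -2171
  a_10 = 2·-2171 + 1·-834 + 2·-337 + -2·-126 = -5598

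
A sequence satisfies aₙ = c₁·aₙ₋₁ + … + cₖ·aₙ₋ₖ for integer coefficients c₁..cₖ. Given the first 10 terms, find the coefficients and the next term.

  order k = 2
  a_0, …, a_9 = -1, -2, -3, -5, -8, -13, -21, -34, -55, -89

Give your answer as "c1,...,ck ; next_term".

1,1 ; -144

  a_2 = 1·-2 + 1·-1 = -3
  a_3 = 1·-3 + 1·-2 = -5
  a_4 = 1·-5 + 1·-3 = -8
  a_5 = 1·-8 + 1·-5 = -13
  a_6 = 1·-13 + 1·-8 = -21
  a_7 = 1·-21 + 1·-13 = -34
  a_8 = 1·-34 + 1·-21 = -55
  a_9 = 1·-55 + 1·-34 = -89
  a_10 = 1·-89 + 1·-55 = -144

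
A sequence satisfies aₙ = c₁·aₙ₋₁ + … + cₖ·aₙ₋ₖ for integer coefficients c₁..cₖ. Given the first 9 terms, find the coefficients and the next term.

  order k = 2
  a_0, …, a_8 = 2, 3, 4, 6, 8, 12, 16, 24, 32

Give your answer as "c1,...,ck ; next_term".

0,2 ; 48

  a_2 = 0·3 + 2·2 = 4
  a_3 = 0·4 + 2·3 = 6
  a_4 = 0·6 + 2·4 = 8
  a_5 = 0·8 + 2·6 = 12
  a_6 = 0·12 + 2·8 = 16
  a_7 = 0·16 + 2·12 = 24
  a_8 = 0·24 + 2·16 = 32
  a_9 = 0·32 + 2·24 = 48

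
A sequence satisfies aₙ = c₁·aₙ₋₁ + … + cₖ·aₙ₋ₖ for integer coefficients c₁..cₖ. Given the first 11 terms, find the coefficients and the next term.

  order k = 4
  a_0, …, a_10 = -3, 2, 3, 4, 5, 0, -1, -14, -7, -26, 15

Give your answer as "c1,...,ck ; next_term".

  a_4 = 0·4 + 2·3 + -2·2 + -1·-3 = 5
  a_5 = 0·5 + 2·4 + -2·3 + -1·2 = 0
  a_6 = 0·0 + 2·5 + -2·4 + -1·3 = -1
  a_7 = 0·-1 + 2·0 + -2·5 + -1·4 = -14
  a_8 = 0·-14 + 2·-1 + -2·0 + -1·5 = -7
  a_9 = 0·-7 + 2·-14 + -2·-1 + -1·0 = -26
  a_10 = 0·-26 + 2·-7 + -2·-14 + -1·-1 = 15
  a_11 = 0·15 + 2·-26 + -2·-7 + -1·-14 = -24

0,2,-2,-1 ; -24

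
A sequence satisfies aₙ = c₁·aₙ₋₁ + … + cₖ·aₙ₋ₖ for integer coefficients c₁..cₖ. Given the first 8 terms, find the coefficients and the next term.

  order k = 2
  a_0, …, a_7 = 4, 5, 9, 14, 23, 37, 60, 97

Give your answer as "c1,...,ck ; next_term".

1,1 ; 157

  a_2 = 1·5 + 1·4 = 9
  a_3 = 1·9 + 1·5 = 14
  a_4 = 1·14 + 1·9 = 23
  a_5 = 1·23 + 1·14 = 37
  a_6 = 1·37 + 1·23 = 60
  a_7 = 1·60 + 1·37 = 97
  a_8 = 1·97 + 1·60 = 157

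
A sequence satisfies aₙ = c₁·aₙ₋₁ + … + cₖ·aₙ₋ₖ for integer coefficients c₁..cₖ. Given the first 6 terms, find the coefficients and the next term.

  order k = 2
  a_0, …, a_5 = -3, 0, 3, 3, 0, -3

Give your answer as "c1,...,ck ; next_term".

  a_2 = 1·0 + -1·-3 = 3
  a_3 = 1·3 + -1·0 = 3
  a_4 = 1·3 + -1·3 = 0
  a_5 = 1·0 + -1·3 = -3
  a_6 = 1·-3 + -1·0 = -3

1,-1 ; -3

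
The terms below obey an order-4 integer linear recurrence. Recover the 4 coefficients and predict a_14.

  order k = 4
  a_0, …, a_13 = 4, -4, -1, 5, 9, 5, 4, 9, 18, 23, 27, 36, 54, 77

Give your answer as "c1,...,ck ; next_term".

  a_4 = 1·5 + 0·-1 + 0·-4 + 1·4 = 9
  a_5 = 1·9 + 0·5 + 0·-1 + 1·-4 = 5
  a_6 = 1·5 + 0·9 + 0·5 + 1·-1 = 4
  a_7 = 1·4 + 0·5 + 0·9 + 1·5 = 9
  a_8 = 1·9 + 0·4 + 0·5 + 1·9 = 18
  a_9 = 1·18 + 0·9 + 0·4 + 1·5 = 23
  a_10 = 1·23 + 0·18 + 0·9 + 1·4 = 27
  a_11 = 1·27 + 0·23 + 0·18 + 1·9 = 36
  a_12 = 1·36 + 0·27 + 0·23 + 1·18 = 54
  a_13 = 1·54 + 0·36 + 0·27 + 1·23 = 77
  a_14 = 1·77 + 0·54 + 0·36 + 1·27 = 104

1,0,0,1 ; 104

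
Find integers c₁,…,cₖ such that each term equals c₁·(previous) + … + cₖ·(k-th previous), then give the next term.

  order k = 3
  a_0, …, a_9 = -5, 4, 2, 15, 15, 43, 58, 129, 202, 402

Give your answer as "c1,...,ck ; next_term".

1,2,-1 ; 677

  a_3 = 1·2 + 2·4 + -1·-5 = 15
  a_4 = 1·15 + 2·2 + -1·4 = 15
  a_5 = 1·15 + 2·15 + -1·2 = 43
  a_6 = 1·43 + 2·15 + -1·15 = 58
  a_7 = 1·58 + 2·43 + -1·15 = 129
  a_8 = 1·129 + 2·58 + -1·43 = 202
  a_9 = 1·202 + 2·129 + -1·58 = 402
  a_10 = 1·402 + 2·202 + -1·129 = 677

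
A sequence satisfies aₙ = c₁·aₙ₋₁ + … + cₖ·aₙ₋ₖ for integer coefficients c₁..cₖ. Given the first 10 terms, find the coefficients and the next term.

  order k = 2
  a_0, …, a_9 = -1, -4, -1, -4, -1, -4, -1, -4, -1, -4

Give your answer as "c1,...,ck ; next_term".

0,1 ; -1

  a_2 = 0·-4 + 1·-1 = -1
  a_3 = 0·-1 + 1·-4 = -4
  a_4 = 0·-4 + 1·-1 = -1
  a_5 = 0·-1 + 1·-4 = -4
  a_6 = 0·-4 + 1·-1 = -1
  a_7 = 0·-1 + 1·-4 = -4
  a_8 = 0·-4 + 1·-1 = -1
  a_9 = 0·-1 + 1·-4 = -4
  a_10 = 0·-4 + 1·-1 = -1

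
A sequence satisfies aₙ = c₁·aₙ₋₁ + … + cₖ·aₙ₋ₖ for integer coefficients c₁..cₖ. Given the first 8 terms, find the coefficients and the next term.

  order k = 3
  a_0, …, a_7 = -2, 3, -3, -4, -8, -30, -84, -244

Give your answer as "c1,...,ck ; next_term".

  a_3 = 2·-3 + 2·3 + 2·-2 = -4
  a_4 = 2·-4 + 2·-3 + 2·3 = -8
  a_5 = 2·-8 + 2·-4 + 2·-3 = -30
  a_6 = 2·-30 + 2·-8 + 2·-4 = -84
  a_7 = 2·-84 + 2·-30 + 2·-8 = -244
  a_8 = 2·-244 + 2·-84 + 2·-30 = -716

2,2,2 ; -716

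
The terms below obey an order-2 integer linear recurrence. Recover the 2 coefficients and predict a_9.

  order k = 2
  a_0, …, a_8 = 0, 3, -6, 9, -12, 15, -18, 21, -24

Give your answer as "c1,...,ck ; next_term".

  a_2 = -2·3 + -1·0 = -6
  a_3 = -2·-6 + -1·3 = 9
  a_4 = -2·9 + -1·-6 = -12
  a_5 = -2·-12 + -1·9 = 15
  a_6 = -2·15 + -1·-12 = -18
  a_7 = -2·-18 + -1·15 = 21
  a_8 = -2·21 + -1·-18 = -24
  a_9 = -2·-24 + -1·21 = 27

-2,-1 ; 27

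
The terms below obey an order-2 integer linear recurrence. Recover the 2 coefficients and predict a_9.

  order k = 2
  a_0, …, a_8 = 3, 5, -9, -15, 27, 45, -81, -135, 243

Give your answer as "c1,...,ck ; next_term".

0,-3 ; 405

  a_2 = 0·5 + -3·3 = -9
  a_3 = 0·-9 + -3·5 = -15
  a_4 = 0·-15 + -3·-9 = 27
  a_5 = 0·27 + -3·-15 = 45
  a_6 = 0·45 + -3·27 = -81
  a_7 = 0·-81 + -3·45 = -135
  a_8 = 0·-135 + -3·-81 = 243
  a_9 = 0·243 + -3·-135 = 405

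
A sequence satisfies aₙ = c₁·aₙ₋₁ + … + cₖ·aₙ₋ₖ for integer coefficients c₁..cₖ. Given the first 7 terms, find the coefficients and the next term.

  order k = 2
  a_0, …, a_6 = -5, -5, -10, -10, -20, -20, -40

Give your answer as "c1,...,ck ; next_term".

0,2 ; -40

  a_2 = 0·-5 + 2·-5 = -10
  a_3 = 0·-10 + 2·-5 = -10
  a_4 = 0·-10 + 2·-10 = -20
  a_5 = 0·-20 + 2·-10 = -20
  a_6 = 0·-20 + 2·-20 = -40
  a_7 = 0·-40 + 2·-20 = -40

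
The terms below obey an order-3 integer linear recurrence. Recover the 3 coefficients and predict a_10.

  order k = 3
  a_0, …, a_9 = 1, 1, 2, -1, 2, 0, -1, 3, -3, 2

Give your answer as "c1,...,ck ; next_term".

  a_3 = -1·2 + 0·1 + 1·1 = -1
  a_4 = -1·-1 + 0·2 + 1·1 = 2
  a_5 = -1·2 + 0·-1 + 1·2 = 0
  a_6 = -1·0 + 0·2 + 1·-1 = -1
  a_7 = -1·-1 + 0·0 + 1·2 = 3
  a_8 = -1·3 + 0·-1 + 1·0 = -3
  a_9 = -1·-3 + 0·3 + 1·-1 = 2
  a_10 = -1·2 + 0·-3 + 1·3 = 1

-1,0,1 ; 1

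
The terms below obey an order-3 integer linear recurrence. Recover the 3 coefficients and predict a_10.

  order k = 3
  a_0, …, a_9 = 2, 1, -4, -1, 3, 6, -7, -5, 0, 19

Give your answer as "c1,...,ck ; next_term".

-1,-1,-2 ; -9

  a_3 = -1·-4 + -1·1 + -2·2 = -1
  a_4 = -1·-1 + -1·-4 + -2·1 = 3
  a_5 = -1·3 + -1·-1 + -2·-4 = 6
  a_6 = -1·6 + -1·3 + -2·-1 = -7
  a_7 = -1·-7 + -1·6 + -2·3 = -5
  a_8 = -1·-5 + -1·-7 + -2·6 = 0
  a_9 = -1·0 + -1·-5 + -2·-7 = 19
  a_10 = -1·19 + -1·0 + -2·-5 = -9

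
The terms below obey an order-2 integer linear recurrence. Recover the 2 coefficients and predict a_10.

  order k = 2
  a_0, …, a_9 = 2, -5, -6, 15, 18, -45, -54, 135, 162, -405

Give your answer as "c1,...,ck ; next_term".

0,-3 ; -486

  a_2 = 0·-5 + -3·2 = -6
  a_3 = 0·-6 + -3·-5 = 15
  a_4 = 0·15 + -3·-6 = 18
  a_5 = 0·18 + -3·15 = -45
  a_6 = 0·-45 + -3·18 = -54
  a_7 = 0·-54 + -3·-45 = 135
  a_8 = 0·135 + -3·-54 = 162
  a_9 = 0·162 + -3·135 = -405
  a_10 = 0·-405 + -3·162 = -486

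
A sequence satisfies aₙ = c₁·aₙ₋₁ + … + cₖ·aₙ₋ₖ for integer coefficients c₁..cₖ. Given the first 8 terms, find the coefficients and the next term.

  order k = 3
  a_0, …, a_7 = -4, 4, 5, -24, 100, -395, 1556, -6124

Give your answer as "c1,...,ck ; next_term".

-4,0,1 ; 24101

  a_3 = -4·5 + 0·4 + 1·-4 = -24
  a_4 = -4·-24 + 0·5 + 1·4 = 100
  a_5 = -4·100 + 0·-24 + 1·5 = -395
  a_6 = -4·-395 + 0·100 + 1·-24 = 1556
  a_7 = -4·1556 + 0·-395 + 1·100 = -6124
  a_8 = -4·-6124 + 0·1556 + 1·-395 = 24101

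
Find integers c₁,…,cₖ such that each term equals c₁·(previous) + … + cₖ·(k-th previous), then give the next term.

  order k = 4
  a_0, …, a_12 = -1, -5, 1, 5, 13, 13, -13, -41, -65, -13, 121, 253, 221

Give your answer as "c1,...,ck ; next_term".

0,0,-2,-3 ; -203

  a_4 = 0·5 + 0·1 + -2·-5 + -3·-1 = 13
  a_5 = 0·13 + 0·5 + -2·1 + -3·-5 = 13
  a_6 = 0·13 + 0·13 + -2·5 + -3·1 = -13
  a_7 = 0·-13 + 0·13 + -2·13 + -3·5 = -41
  a_8 = 0·-41 + 0·-13 + -2·13 + -3·13 = -65
  a_9 = 0·-65 + 0·-41 + -2·-13 + -3·13 = -13
  a_10 = 0·-13 + 0·-65 + -2·-41 + -3·-13 = 121
  a_11 = 0·121 + 0·-13 + -2·-65 + -3·-41 = 253
  a_12 = 0·253 + 0·121 + -2·-13 + -3·-65 = 221
  a_13 = 0·221 + 0·253 + -2·121 + -3·-13 = -203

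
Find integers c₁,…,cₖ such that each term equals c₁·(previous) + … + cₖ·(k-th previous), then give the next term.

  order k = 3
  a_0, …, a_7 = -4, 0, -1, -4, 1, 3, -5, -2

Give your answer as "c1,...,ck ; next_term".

0,-1,1 ; 8

  a_3 = 0·-1 + -1·0 + 1·-4 = -4
  a_4 = 0·-4 + -1·-1 + 1·0 = 1
  a_5 = 0·1 + -1·-4 + 1·-1 = 3
  a_6 = 0·3 + -1·1 + 1·-4 = -5
  a_7 = 0·-5 + -1·3 + 1·1 = -2
  a_8 = 0·-2 + -1·-5 + 1·3 = 8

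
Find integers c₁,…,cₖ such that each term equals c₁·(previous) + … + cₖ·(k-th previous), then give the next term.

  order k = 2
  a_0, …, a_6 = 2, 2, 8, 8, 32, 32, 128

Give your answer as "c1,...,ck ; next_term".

  a_2 = 0·2 + 4·2 = 8
  a_3 = 0·8 + 4·2 = 8
  a_4 = 0·8 + 4·8 = 32
  a_5 = 0·32 + 4·8 = 32
  a_6 = 0·32 + 4·32 = 128
  a_7 = 0·128 + 4·32 = 128

0,4 ; 128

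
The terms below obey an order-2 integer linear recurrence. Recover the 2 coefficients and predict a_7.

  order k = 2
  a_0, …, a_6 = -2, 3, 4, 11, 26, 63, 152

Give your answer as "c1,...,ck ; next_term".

2,1 ; 367

  a_2 = 2·3 + 1·-2 = 4
  a_3 = 2·4 + 1·3 = 11
  a_4 = 2·11 + 1·4 = 26
  a_5 = 2·26 + 1·11 = 63
  a_6 = 2·63 + 1·26 = 152
  a_7 = 2·152 + 1·63 = 367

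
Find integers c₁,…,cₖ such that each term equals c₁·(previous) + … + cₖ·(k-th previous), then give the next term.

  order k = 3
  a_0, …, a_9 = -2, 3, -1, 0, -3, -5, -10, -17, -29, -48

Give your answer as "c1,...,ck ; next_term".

  a_3 = 2·-1 + 0·3 + -1·-2 = 0
  a_4 = 2·0 + 0·-1 + -1·3 = -3
  a_5 = 2·-3 + 0·0 + -1·-1 = -5
  a_6 = 2·-5 + 0·-3 + -1·0 = -10
  a_7 = 2·-10 + 0·-5 + -1·-3 = -17
  a_8 = 2·-17 + 0·-10 + -1·-5 = -29
  a_9 = 2·-29 + 0·-17 + -1·-10 = -48
  a_10 = 2·-48 + 0·-29 + -1·-17 = -79

2,0,-1 ; -79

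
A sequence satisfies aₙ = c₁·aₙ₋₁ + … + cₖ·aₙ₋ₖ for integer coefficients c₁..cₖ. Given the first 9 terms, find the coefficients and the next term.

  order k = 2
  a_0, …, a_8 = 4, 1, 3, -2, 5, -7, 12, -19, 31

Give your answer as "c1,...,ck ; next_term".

-1,1 ; -50

  a_2 = -1·1 + 1·4 = 3
  a_3 = -1·3 + 1·1 = -2
  a_4 = -1·-2 + 1·3 = 5
  a_5 = -1·5 + 1·-2 = -7
  a_6 = -1·-7 + 1·5 = 12
  a_7 = -1·12 + 1·-7 = -19
  a_8 = -1·-19 + 1·12 = 31
  a_9 = -1·31 + 1·-19 = -50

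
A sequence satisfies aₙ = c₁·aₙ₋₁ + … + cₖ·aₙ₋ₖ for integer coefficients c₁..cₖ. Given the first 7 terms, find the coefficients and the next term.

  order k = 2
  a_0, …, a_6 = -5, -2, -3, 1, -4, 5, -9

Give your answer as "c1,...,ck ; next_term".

  a_2 = -1·-2 + 1·-5 = -3
  a_3 = -1·-3 + 1·-2 = 1
  a_4 = -1·1 + 1·-3 = -4
  a_5 = -1·-4 + 1·1 = 5
  a_6 = -1·5 + 1·-4 = -9
  a_7 = -1·-9 + 1·5 = 14

-1,1 ; 14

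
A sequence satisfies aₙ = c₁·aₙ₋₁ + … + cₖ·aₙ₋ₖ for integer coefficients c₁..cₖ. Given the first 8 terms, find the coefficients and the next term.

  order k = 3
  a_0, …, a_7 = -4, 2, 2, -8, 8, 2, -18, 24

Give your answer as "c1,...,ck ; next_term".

  a_3 = -1·2 + -1·2 + 1·-4 = -8
  a_4 = -1·-8 + -1·2 + 1·2 = 8
  a_5 = -1·8 + -1·-8 + 1·2 = 2
  a_6 = -1·2 + -1·8 + 1·-8 = -18
  a_7 = -1·-18 + -1·2 + 1·8 = 24
  a_8 = -1·24 + -1·-18 + 1·2 = -4

-1,-1,1 ; -4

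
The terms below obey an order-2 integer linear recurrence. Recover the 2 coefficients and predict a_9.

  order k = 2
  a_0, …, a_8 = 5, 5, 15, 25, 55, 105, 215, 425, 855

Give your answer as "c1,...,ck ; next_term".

  a_2 = 1·5 + 2·5 = 15
  a_3 = 1·15 + 2·5 = 25
  a_4 = 1·25 + 2·15 = 55
  a_5 = 1·55 + 2·25 = 105
  a_6 = 1·105 + 2·55 = 215
  a_7 = 1·215 + 2·105 = 425
  a_8 = 1·425 + 2·215 = 855
  a_9 = 1·855 + 2·425 = 1705

1,2 ; 1705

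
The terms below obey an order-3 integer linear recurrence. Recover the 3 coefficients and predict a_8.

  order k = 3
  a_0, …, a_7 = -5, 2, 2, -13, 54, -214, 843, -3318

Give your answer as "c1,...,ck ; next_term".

  a_3 = -4·2 + 0·2 + 1·-5 = -13
  a_4 = -4·-13 + 0·2 + 1·2 = 54
  a_5 = -4·54 + 0·-13 + 1·2 = -214
  a_6 = -4·-214 + 0·54 + 1·-13 = 843
  a_7 = -4·843 + 0·-214 + 1·54 = -3318
  a_8 = -4·-3318 + 0·843 + 1·-214 = 13058

-4,0,1 ; 13058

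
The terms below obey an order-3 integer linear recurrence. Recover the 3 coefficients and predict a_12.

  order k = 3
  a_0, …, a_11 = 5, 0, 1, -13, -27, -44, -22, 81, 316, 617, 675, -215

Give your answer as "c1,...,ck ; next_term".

2,-1,-3 ; -2956

  a_3 = 2·1 + -1·0 + -3·5 = -13
  a_4 = 2·-13 + -1·1 + -3·0 = -27
  a_5 = 2·-27 + -1·-13 + -3·1 = -44
  a_6 = 2·-44 + -1·-27 + -3·-13 = -22
  a_7 = 2·-22 + -1·-44 + -3·-27 = 81
  a_8 = 2·81 + -1·-22 + -3·-44 = 316
  a_9 = 2·316 + -1·81 + -3·-22 = 617
  a_10 = 2·617 + -1·316 + -3·81 = 675
  a_11 = 2·675 + -1·617 + -3·316 = -215
  a_12 = 2·-215 + -1·675 + -3·617 = -2956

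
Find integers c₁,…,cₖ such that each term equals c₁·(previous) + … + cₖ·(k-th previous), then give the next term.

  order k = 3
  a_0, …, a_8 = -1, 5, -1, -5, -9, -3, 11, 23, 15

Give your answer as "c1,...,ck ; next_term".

1,-1,-1 ; -19

  a_3 = 1·-1 + -1·5 + -1·-1 = -5
  a_4 = 1·-5 + -1·-1 + -1·5 = -9
  a_5 = 1·-9 + -1·-5 + -1·-1 = -3
  a_6 = 1·-3 + -1·-9 + -1·-5 = 11
  a_7 = 1·11 + -1·-3 + -1·-9 = 23
  a_8 = 1·23 + -1·11 + -1·-3 = 15
  a_9 = 1·15 + -1·23 + -1·11 = -19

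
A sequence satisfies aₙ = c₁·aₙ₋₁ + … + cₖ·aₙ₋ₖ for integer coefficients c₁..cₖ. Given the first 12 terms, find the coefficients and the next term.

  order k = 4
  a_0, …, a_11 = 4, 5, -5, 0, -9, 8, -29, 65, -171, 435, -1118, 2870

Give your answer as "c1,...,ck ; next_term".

-2,2,1,-1 ; -7370

  a_4 = -2·0 + 2·-5 + 1·5 + -1·4 = -9
  a_5 = -2·-9 + 2·0 + 1·-5 + -1·5 = 8
  a_6 = -2·8 + 2·-9 + 1·0 + -1·-5 = -29
  a_7 = -2·-29 + 2·8 + 1·-9 + -1·0 = 65
  a_8 = -2·65 + 2·-29 + 1·8 + -1·-9 = -171
  a_9 = -2·-171 + 2·65 + 1·-29 + -1·8 = 435
  a_10 = -2·435 + 2·-171 + 1·65 + -1·-29 = -1118
  a_11 = -2·-1118 + 2·435 + 1·-171 + -1·65 = 2870
  a_12 = -2·2870 + 2·-1118 + 1·435 + -1·-171 = -7370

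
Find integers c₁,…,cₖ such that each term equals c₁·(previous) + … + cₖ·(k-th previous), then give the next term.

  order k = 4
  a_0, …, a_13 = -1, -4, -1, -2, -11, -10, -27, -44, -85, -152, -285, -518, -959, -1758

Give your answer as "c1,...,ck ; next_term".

  a_4 = 0·-2 + 2·-1 + 2·-4 + 1·-1 = -11
  a_5 = 0·-11 + 2·-2 + 2·-1 + 1·-4 = -10
  a_6 = 0·-10 + 2·-11 + 2·-2 + 1·-1 = -27
  a_7 = 0·-27 + 2·-10 + 2·-11 + 1·-2 = -44
  a_8 = 0·-44 + 2·-27 + 2·-10 + 1·-11 = -85
  a_9 = 0·-85 + 2·-44 + 2·-27 + 1·-10 = -152
  a_10 = 0·-152 + 2·-85 + 2·-44 + 1·-27 = -285
  a_11 = 0·-285 + 2·-152 + 2·-85 + 1·-44 = -518
  a_12 = 0·-518 + 2·-285 + 2·-152 + 1·-85 = -959
  a_13 = 0·-959 + 2·-518 + 2·-285 + 1·-152 = -1758
  a_14 = 0·-1758 + 2·-959 + 2·-518 + 1·-285 = -3239

0,2,2,1 ; -3239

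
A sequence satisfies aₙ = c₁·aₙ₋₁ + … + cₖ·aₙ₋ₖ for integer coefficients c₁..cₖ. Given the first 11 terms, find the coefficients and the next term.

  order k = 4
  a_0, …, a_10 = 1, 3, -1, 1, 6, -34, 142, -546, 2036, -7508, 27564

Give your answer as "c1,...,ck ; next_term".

-4,0,4,-2 ; -101020

  a_4 = -4·1 + 0·-1 + 4·3 + -2·1 = 6
  a_5 = -4·6 + 0·1 + 4·-1 + -2·3 = -34
  a_6 = -4·-34 + 0·6 + 4·1 + -2·-1 = 142
  a_7 = -4·142 + 0·-34 + 4·6 + -2·1 = -546
  a_8 = -4·-546 + 0·142 + 4·-34 + -2·6 = 2036
  a_9 = -4·2036 + 0·-546 + 4·142 + -2·-34 = -7508
  a_10 = -4·-7508 + 0·2036 + 4·-546 + -2·142 = 27564
  a_11 = -4·27564 + 0·-7508 + 4·2036 + -2·-546 = -101020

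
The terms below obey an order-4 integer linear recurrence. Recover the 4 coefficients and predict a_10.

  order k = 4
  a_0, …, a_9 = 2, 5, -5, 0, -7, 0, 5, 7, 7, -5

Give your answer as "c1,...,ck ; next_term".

0,0,-1,-1 ; -12

  a_4 = 0·0 + 0·-5 + -1·5 + -1·2 = -7
  a_5 = 0·-7 + 0·0 + -1·-5 + -1·5 = 0
  a_6 = 0·0 + 0·-7 + -1·0 + -1·-5 = 5
  a_7 = 0·5 + 0·0 + -1·-7 + -1·0 = 7
  a_8 = 0·7 + 0·5 + -1·0 + -1·-7 = 7
  a_9 = 0·7 + 0·7 + -1·5 + -1·0 = -5
  a_10 = 0·-5 + 0·7 + -1·7 + -1·5 = -12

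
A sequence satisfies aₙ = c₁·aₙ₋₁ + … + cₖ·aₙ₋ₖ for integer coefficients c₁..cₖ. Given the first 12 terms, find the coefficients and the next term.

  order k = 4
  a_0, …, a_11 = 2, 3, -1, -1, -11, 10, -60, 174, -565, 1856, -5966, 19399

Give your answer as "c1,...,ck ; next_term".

  a_4 = -2·-1 + 4·-1 + -1·3 + -3·2 = -11
  a_5 = -2·-11 + 4·-1 + -1·-1 + -3·3 = 10
  a_6 = -2·10 + 4·-11 + -1·-1 + -3·-1 = -60
  a_7 = -2·-60 + 4·10 + -1·-11 + -3·-1 = 174
  a_8 = -2·174 + 4·-60 + -1·10 + -3·-11 = -565
  a_9 = -2·-565 + 4·174 + -1·-60 + -3·10 = 1856
  a_10 = -2·1856 + 4·-565 + -1·174 + -3·-60 = -5966
  a_11 = -2·-5966 + 4·1856 + -1·-565 + -3·174 = 19399
  a_12 = -2·19399 + 4·-5966 + -1·1856 + -3·-565 = -62823

-2,4,-1,-3 ; -62823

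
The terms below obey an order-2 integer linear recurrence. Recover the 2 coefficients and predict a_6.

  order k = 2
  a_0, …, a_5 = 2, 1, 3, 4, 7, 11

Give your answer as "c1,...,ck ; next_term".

1,1 ; 18

  a_2 = 1·1 + 1·2 = 3
  a_3 = 1·3 + 1·1 = 4
  a_4 = 1·4 + 1·3 = 7
  a_5 = 1·7 + 1·4 = 11
  a_6 = 1·11 + 1·7 = 18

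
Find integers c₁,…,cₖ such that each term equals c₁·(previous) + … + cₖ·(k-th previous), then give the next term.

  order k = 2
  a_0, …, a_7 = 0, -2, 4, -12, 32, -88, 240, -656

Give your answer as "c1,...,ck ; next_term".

-2,2 ; 1792

  a_2 = -2·-2 + 2·0 = 4
  a_3 = -2·4 + 2·-2 = -12
  a_4 = -2·-12 + 2·4 = 32
  a_5 = -2·32 + 2·-12 = -88
  a_6 = -2·-88 + 2·32 = 240
  a_7 = -2·240 + 2·-88 = -656
  a_8 = -2·-656 + 2·240 = 1792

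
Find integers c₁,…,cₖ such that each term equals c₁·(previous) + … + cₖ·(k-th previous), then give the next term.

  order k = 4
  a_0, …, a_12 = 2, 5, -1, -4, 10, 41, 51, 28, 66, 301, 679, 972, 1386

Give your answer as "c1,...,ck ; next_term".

2,-2,2,3 ; 3089

  a_4 = 2·-4 + -2·-1 + 2·5 + 3·2 = 10
  a_5 = 2·10 + -2·-4 + 2·-1 + 3·5 = 41
  a_6 = 2·41 + -2·10 + 2·-4 + 3·-1 = 51
  a_7 = 2·51 + -2·41 + 2·10 + 3·-4 = 28
  a_8 = 2·28 + -2·51 + 2·41 + 3·10 = 66
  a_9 = 2·66 + -2·28 + 2·51 + 3·41 = 301
  a_10 = 2·301 + -2·66 + 2·28 + 3·51 = 679
  a_11 = 2·679 + -2·301 + 2·66 + 3·28 = 972
  a_12 = 2·972 + -2·679 + 2·301 + 3·66 = 1386
  a_13 = 2·1386 + -2·972 + 2·679 + 3·301 = 3089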